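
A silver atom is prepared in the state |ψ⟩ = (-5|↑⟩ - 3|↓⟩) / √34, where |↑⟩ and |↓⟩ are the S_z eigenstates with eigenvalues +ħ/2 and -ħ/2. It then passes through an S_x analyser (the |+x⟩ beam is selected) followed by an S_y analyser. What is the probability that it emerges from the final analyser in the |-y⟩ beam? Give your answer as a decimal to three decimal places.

First analyser (S_x): P(|+x⟩) = |⟨+x|ψ⟩|² = 64/68.
After stage 1 the state is |+x⟩; P(|-y⟩) = |⟨-y|+x⟩|² = 1/2.
Joint probability = 64/68 × 1/2 = 0.471.

0.471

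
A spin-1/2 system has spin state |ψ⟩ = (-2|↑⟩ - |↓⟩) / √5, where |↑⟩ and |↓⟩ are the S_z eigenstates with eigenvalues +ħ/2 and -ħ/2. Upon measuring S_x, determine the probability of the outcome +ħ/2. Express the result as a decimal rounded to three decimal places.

0.900

|+x⟩ = (|↑⟩ + |↓⟩)/√2, so ⟨+x|ψ⟩ = (-3) / (√2·√5).
P = |-3|² / 10 = 9/10.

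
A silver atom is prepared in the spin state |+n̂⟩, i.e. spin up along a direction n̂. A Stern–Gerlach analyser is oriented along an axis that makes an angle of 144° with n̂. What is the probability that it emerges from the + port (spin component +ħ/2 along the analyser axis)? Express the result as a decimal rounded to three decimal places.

For spin-½, the probability of finding spin-up along an axis at angle θ to the initial spin direction is cos²(θ/2); spin-down is sin²(θ/2).
θ = 144°, so P = cos²(72°) ≈ 0.095.

0.095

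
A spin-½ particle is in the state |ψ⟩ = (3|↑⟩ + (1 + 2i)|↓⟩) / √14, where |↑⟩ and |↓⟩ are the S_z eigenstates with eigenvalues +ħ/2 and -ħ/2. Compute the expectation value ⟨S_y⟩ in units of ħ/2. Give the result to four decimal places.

0.8571

⟨σ_y⟩ = 2 Im(a* b)/(|a|²+|b|²) with a = 3, b = (1 + 2i).
a* b = (3 + 6i), so ⟨σ_y⟩ = 12/14.
⟨S_y⟩ = (ħ/2)·⟨σ_y⟩.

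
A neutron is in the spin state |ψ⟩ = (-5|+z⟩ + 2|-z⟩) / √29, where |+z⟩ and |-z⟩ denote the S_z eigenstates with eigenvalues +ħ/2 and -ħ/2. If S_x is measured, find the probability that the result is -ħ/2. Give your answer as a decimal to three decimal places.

0.845

|-x⟩ = (|+z⟩ - |-z⟩)/√2, so ⟨-x|ψ⟩ = (-7) / (√2·√29).
P = |-7|² / 58 = 49/58.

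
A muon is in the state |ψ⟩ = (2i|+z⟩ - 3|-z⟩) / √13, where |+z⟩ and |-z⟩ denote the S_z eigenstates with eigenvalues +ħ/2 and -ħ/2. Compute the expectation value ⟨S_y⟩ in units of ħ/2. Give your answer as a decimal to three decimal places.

0.923

⟨σ_y⟩ = 2 Im(a* b)/(|a|²+|b|²) with a = 2i, b = -3.
a* b = 6i, so ⟨σ_y⟩ = 12/13.
⟨S_y⟩ = (ħ/2)·⟨σ_y⟩.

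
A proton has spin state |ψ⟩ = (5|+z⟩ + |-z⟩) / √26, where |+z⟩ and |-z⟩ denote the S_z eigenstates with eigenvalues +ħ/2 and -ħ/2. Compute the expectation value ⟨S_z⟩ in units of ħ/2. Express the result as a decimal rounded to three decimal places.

⟨σ_z⟩ = |a|² - |b|² divided by |a|²+|b|², with a, b the |+z⟩, |-z⟩ amplitudes.
= (25 - 1)/26 = 24/26.
⟨S_z⟩ = (ħ/2)·⟨σ_z⟩.

0.923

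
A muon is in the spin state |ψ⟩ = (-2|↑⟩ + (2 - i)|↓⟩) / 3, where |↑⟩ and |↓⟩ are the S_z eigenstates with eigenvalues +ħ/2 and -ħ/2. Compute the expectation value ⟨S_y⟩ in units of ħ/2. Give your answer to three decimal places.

0.444

⟨σ_y⟩ = 2 Im(a* b)/(|a|²+|b|²) with a = -2, b = (2 - i).
a* b = (-4 + 2i), so ⟨σ_y⟩ = 4/9.
⟨S_y⟩ = (ħ/2)·⟨σ_y⟩.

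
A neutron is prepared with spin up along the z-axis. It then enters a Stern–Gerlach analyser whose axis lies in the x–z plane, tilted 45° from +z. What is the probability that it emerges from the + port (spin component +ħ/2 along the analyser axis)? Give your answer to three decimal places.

For spin-½, the probability of finding spin-up along an axis at angle θ to the initial spin direction is cos²(θ/2); spin-down is sin²(θ/2).
θ = 45°, so P = cos²(22.5°) ≈ 0.854.

0.854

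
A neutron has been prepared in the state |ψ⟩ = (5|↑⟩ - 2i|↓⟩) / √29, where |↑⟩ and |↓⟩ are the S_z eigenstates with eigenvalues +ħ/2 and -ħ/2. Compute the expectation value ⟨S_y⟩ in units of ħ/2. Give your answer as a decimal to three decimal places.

⟨σ_y⟩ = 2 Im(a* b)/(|a|²+|b|²) with a = 5, b = -2i.
a* b = -10i, so ⟨σ_y⟩ = -20/29.
⟨S_y⟩ = (ħ/2)·⟨σ_y⟩.

-0.690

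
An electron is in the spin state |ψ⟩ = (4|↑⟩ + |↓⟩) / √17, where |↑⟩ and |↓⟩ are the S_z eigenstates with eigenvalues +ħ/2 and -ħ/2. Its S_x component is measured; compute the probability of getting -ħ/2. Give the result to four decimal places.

|-x⟩ = (|↑⟩ - |↓⟩)/√2, so ⟨-x|ψ⟩ = (3) / (√2·√17).
P = |3|² / 34 = 9/34.

0.2647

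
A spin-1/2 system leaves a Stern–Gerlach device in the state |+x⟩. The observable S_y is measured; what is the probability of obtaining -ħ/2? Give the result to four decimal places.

In the S_z basis, |+x⟩ = (|+z⟩ + |-z⟩)/√2 and |-y⟩ = (|+z⟩ - i|-z⟩)/√2.
|⟨-y|+x⟩|² = 1/2.

0.5000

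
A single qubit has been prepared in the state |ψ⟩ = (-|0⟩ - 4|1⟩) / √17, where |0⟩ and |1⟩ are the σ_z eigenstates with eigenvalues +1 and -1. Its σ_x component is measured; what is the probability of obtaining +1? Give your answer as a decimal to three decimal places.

|+x⟩ = (|0⟩ + |1⟩)/√2, so ⟨+x|ψ⟩ = (-5) / (√2·√17).
P = |-5|² / 34 = 25/34.

0.735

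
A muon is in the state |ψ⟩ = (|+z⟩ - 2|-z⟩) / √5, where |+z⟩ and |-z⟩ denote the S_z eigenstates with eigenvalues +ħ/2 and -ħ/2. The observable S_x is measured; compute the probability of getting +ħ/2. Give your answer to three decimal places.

|+x⟩ = (|+z⟩ + |-z⟩)/√2, so ⟨+x|ψ⟩ = (-1) / (√2·√5).
P = |-1|² / 10 = 1/10.

0.100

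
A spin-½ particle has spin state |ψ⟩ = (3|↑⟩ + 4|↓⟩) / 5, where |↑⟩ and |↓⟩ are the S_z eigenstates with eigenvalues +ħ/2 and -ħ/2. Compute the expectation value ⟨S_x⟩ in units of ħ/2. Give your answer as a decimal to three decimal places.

⟨σ_x⟩ = 2 Re(a* b)/(|a|²+|b|²) with a = 3, b = 4.
a* b = 12, so ⟨σ_x⟩ = 24/25.
⟨S_x⟩ = (ħ/2)·⟨σ_x⟩.

0.960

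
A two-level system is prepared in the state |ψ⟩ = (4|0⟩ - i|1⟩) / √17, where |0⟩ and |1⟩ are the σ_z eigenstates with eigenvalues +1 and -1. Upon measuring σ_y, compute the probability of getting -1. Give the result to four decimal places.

|-y⟩ = (|0⟩ - i|1⟩)/√2, so ⟨-y|ψ⟩ = (5) / (√2·√17).
P = |5|² / 34 = 25/34.

0.7353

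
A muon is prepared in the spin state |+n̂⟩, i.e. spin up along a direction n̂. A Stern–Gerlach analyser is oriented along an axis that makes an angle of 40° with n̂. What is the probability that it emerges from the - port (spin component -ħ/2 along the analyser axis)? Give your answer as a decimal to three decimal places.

0.117

For spin-½, the probability of finding spin-up along an axis at angle θ to the initial spin direction is cos²(θ/2); spin-down is sin²(θ/2).
θ = 40°, so P = sin²(20°) ≈ 0.117.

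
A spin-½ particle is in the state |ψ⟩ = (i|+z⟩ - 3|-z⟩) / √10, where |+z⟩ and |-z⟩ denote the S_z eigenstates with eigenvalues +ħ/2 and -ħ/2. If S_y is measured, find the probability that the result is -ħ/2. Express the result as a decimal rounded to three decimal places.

0.200

|-y⟩ = (|+z⟩ - i|-z⟩)/√2, so ⟨-y|ψ⟩ = (-2i) / (√2·√10).
P = |-2i|² / 20 = 4/20.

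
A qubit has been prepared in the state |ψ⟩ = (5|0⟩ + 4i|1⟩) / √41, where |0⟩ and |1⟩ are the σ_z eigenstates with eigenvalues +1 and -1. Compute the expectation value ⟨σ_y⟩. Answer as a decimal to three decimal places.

0.976

⟨σ_y⟩ = 2 Im(a* b)/(|a|²+|b|²) with a = 5, b = 4i.
a* b = 20i, so ⟨σ_y⟩ = 40/41.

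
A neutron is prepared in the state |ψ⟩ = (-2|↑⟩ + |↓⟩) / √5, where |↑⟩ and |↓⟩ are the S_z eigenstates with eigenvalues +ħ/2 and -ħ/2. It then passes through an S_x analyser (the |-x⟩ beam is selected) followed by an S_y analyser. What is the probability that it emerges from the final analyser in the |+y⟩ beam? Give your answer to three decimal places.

First analyser (S_x): P(|-x⟩) = |⟨-x|ψ⟩|² = 9/10.
After stage 1 the state is |-x⟩; P(|+y⟩) = |⟨+y|-x⟩|² = 1/2.
Joint probability = 9/10 × 1/2 = 0.450.

0.450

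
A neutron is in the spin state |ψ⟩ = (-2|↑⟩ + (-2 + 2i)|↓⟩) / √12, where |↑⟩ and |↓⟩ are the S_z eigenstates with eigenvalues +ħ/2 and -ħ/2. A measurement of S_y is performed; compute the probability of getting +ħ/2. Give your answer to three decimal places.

|+y⟩ = (|↑⟩ + i|↓⟩)/√2, so ⟨+y|ψ⟩ = (2i) / (√2·√12).
P = |2i|² / 24 = 4/24.

0.167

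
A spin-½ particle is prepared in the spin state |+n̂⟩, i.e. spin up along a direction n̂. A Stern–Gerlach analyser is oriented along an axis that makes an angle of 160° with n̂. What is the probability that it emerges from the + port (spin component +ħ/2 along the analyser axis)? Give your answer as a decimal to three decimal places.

0.030

For spin-½, the probability of finding spin-up along an axis at angle θ to the initial spin direction is cos²(θ/2); spin-down is sin²(θ/2).
θ = 160°, so P = cos²(80°) ≈ 0.030.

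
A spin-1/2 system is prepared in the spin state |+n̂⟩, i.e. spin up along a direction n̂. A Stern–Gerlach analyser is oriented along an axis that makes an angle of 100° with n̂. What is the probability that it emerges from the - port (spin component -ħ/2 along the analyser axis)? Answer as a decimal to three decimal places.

For spin-½, the probability of finding spin-up along an axis at angle θ to the initial spin direction is cos²(θ/2); spin-down is sin²(θ/2).
θ = 100°, so P = sin²(50°) ≈ 0.587.

0.587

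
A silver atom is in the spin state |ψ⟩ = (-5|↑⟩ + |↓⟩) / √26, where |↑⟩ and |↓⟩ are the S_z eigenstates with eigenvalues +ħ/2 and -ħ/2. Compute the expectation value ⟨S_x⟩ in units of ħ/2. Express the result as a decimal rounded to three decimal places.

⟨σ_x⟩ = 2 Re(a* b)/(|a|²+|b|²) with a = -5, b = 1.
a* b = -5, so ⟨σ_x⟩ = -10/26.
⟨S_x⟩ = (ħ/2)·⟨σ_x⟩.

-0.385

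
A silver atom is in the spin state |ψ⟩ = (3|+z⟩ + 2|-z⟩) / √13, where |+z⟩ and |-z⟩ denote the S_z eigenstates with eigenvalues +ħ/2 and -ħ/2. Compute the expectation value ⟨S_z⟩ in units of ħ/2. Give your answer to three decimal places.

⟨σ_z⟩ = |a|² - |b|² divided by |a|²+|b|², with a, b the |+z⟩, |-z⟩ amplitudes.
= (9 - 4)/13 = 5/13.
⟨S_z⟩ = (ħ/2)·⟨σ_z⟩.

0.385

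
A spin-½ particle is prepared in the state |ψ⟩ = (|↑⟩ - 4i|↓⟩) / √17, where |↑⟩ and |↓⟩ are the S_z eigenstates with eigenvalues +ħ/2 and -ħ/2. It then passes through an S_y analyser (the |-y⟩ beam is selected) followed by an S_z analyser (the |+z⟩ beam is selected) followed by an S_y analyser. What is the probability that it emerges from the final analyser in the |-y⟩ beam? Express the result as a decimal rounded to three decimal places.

First analyser (S_y): P(|-y⟩) = |⟨-y|ψ⟩|² = 25/34.
After stage 1 the state is |-y⟩; P(|+z⟩) = |⟨+z|-y⟩|² = 1/2.
After stage 2 the state is |+z⟩; P(|-y⟩) = |⟨-y|+z⟩|² = 1/2.
Joint probability = 25/34 × 1/2 × 1/2 = 0.184.

0.184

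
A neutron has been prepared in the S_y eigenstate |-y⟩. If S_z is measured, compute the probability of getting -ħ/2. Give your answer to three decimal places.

0.500

In the S_z basis, |-y⟩ = (|+z⟩ - i|-z⟩)/√2 and |-z⟩ = |-z⟩.
|⟨-z|-y⟩|² = 1/2.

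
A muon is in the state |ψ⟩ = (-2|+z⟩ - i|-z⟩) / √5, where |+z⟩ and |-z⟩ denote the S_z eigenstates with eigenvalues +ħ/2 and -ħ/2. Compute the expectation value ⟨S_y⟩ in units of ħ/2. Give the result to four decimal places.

⟨σ_y⟩ = 2 Im(a* b)/(|a|²+|b|²) with a = -2, b = -i.
a* b = 2i, so ⟨σ_y⟩ = 4/5.
⟨S_y⟩ = (ħ/2)·⟨σ_y⟩.

0.8000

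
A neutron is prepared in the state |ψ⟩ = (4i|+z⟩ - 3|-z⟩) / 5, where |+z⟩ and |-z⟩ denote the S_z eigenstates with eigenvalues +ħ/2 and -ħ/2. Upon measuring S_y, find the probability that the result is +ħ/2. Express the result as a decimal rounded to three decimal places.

0.980

|+y⟩ = (|+z⟩ + i|-z⟩)/√2, so ⟨+y|ψ⟩ = (7i) / (√2·5).
P = |7i|² / 50 = 49/50.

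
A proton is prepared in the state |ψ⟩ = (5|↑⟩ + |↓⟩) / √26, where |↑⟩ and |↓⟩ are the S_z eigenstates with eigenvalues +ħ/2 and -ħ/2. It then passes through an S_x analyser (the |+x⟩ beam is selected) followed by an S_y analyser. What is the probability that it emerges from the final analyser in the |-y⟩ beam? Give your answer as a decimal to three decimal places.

0.346

First analyser (S_x): P(|+x⟩) = |⟨+x|ψ⟩|² = 36/52.
After stage 1 the state is |+x⟩; P(|-y⟩) = |⟨-y|+x⟩|² = 1/2.
Joint probability = 36/52 × 1/2 = 0.346.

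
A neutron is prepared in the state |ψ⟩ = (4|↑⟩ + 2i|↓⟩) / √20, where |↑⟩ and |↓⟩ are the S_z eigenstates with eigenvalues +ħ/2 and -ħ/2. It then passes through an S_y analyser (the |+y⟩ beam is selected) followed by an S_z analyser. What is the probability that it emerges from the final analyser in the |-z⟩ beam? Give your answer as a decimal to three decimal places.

First analyser (S_y): P(|+y⟩) = |⟨+y|ψ⟩|² = 36/40.
After stage 1 the state is |+y⟩; P(|-z⟩) = |⟨-z|+y⟩|² = 1/2.
Joint probability = 36/40 × 1/2 = 0.450.

0.450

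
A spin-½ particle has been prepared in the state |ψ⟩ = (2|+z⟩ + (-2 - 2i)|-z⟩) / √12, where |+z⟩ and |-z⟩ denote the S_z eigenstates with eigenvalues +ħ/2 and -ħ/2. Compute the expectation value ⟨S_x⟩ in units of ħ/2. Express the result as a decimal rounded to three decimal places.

⟨σ_x⟩ = 2 Re(a* b)/(|a|²+|b|²) with a = 2, b = (-2 - 2i).
a* b = (-4 - 4i), so ⟨σ_x⟩ = -8/12.
⟨S_x⟩ = (ħ/2)·⟨σ_x⟩.

-0.667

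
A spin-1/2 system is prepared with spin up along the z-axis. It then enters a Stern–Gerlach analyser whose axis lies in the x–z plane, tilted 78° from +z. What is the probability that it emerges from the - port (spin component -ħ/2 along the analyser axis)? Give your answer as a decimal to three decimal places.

0.396

For spin-½, the probability of finding spin-up along an axis at angle θ to the initial spin direction is cos²(θ/2); spin-down is sin²(θ/2).
θ = 78°, so P = sin²(39°) ≈ 0.396.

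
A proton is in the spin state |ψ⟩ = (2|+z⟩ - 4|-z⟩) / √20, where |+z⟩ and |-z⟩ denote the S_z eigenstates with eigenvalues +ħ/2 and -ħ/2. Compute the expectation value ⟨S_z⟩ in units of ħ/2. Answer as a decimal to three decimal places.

⟨σ_z⟩ = |a|² - |b|² divided by |a|²+|b|², with a, b the |+z⟩, |-z⟩ amplitudes.
= (4 - 16)/20 = -12/20.
⟨S_z⟩ = (ħ/2)·⟨σ_z⟩.

-0.600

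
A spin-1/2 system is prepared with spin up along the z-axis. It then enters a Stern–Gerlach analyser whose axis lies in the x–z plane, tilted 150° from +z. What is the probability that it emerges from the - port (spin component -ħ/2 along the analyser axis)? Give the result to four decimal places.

For spin-½, the probability of finding spin-up along an axis at angle θ to the initial spin direction is cos²(θ/2); spin-down is sin²(θ/2).
θ = 150°, so P = sin²(75°) ≈ 0.9330.

0.9330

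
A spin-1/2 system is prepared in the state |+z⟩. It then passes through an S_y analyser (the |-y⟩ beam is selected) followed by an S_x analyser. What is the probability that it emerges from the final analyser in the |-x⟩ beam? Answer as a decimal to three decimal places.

First analyser (S_y): from |+z⟩, P(|-y⟩) = 1/2.
After stage 1 the state is |-y⟩; P(|-x⟩) = |⟨-x|-y⟩|² = 1/2.
Joint probability = 1/2 × 1/2 = 0.250.

0.250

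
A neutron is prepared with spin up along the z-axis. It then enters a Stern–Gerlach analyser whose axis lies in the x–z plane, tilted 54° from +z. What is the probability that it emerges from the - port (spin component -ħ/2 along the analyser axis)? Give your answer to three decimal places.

For spin-½, the probability of finding spin-up along an axis at angle θ to the initial spin direction is cos²(θ/2); spin-down is sin²(θ/2).
θ = 54°, so P = sin²(27°) ≈ 0.206.

0.206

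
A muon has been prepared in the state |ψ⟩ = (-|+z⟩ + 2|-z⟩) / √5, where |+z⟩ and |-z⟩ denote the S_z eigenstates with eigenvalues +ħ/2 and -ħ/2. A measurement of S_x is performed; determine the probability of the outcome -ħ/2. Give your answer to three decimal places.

|-x⟩ = (|+z⟩ - |-z⟩)/√2, so ⟨-x|ψ⟩ = (-3) / (√2·√5).
P = |-3|² / 10 = 9/10.

0.900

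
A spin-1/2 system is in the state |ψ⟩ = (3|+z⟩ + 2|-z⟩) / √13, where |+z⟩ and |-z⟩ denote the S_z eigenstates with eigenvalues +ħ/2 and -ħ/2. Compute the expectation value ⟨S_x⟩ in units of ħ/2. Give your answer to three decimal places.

0.923

⟨σ_x⟩ = 2 Re(a* b)/(|a|²+|b|²) with a = 3, b = 2.
a* b = 6, so ⟨σ_x⟩ = 12/13.
⟨S_x⟩ = (ħ/2)·⟨σ_x⟩.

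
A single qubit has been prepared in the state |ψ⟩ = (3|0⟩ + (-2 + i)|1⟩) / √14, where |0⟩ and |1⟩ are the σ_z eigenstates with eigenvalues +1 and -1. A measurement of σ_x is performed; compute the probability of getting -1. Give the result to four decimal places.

|-x⟩ = (|0⟩ - |1⟩)/√2, so ⟨-x|ψ⟩ = (5 - i) / (√2·√14).
P = |5 - i|² / 28 = 26/28.

0.9286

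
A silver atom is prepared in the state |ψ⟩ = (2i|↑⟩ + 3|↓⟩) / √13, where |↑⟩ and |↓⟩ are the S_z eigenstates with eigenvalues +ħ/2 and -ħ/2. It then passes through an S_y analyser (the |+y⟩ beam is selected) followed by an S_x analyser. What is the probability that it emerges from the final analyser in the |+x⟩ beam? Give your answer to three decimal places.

0.019

First analyser (S_y): P(|+y⟩) = |⟨+y|ψ⟩|² = 1/26.
After stage 1 the state is |+y⟩; P(|+x⟩) = |⟨+x|+y⟩|² = 1/2.
Joint probability = 1/26 × 1/2 = 0.019.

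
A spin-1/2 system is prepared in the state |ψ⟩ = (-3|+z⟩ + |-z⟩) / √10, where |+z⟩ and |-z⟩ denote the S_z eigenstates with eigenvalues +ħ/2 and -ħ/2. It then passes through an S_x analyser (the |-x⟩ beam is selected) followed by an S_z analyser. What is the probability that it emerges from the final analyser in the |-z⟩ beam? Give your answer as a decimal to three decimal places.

0.400

First analyser (S_x): P(|-x⟩) = |⟨-x|ψ⟩|² = 16/20.
After stage 1 the state is |-x⟩; P(|-z⟩) = |⟨-z|-x⟩|² = 1/2.
Joint probability = 16/20 × 1/2 = 0.400.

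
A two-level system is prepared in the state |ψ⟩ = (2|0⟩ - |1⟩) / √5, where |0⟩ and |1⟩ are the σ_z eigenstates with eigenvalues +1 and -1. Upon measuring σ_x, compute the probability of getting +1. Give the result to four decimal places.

|+x⟩ = (|0⟩ + |1⟩)/√2, so ⟨+x|ψ⟩ = (1) / (√2·√5).
P = |1|² / 10 = 1/10.

0.1000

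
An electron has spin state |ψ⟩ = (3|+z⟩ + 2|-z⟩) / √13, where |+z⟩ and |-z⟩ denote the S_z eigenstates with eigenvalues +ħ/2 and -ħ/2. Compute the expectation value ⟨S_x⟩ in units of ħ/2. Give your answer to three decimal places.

⟨σ_x⟩ = 2 Re(a* b)/(|a|²+|b|²) with a = 3, b = 2.
a* b = 6, so ⟨σ_x⟩ = 12/13.
⟨S_x⟩ = (ħ/2)·⟨σ_x⟩.

0.923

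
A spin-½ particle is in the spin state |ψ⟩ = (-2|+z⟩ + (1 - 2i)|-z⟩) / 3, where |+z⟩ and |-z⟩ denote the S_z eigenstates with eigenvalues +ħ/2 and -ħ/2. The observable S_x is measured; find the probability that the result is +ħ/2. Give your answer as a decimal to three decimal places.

|+x⟩ = (|+z⟩ + |-z⟩)/√2, so ⟨+x|ψ⟩ = (-1 - 2i) / (√2·3).
P = |-1 - 2i|² / 18 = 5/18.

0.278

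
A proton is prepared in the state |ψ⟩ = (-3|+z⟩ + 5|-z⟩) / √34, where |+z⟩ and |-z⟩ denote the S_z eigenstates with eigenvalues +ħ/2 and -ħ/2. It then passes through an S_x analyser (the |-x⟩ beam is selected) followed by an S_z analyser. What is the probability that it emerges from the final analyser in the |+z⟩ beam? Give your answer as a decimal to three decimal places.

0.471

First analyser (S_x): P(|-x⟩) = |⟨-x|ψ⟩|² = 64/68.
After stage 1 the state is |-x⟩; P(|+z⟩) = |⟨+z|-x⟩|² = 1/2.
Joint probability = 64/68 × 1/2 = 0.471.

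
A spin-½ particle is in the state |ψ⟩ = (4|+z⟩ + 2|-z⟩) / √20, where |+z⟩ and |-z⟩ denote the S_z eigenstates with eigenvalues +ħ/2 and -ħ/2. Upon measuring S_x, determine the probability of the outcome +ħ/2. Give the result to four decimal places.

0.9000

|+x⟩ = (|+z⟩ + |-z⟩)/√2, so ⟨+x|ψ⟩ = (6) / (√2·√20).
P = |6|² / 40 = 36/40.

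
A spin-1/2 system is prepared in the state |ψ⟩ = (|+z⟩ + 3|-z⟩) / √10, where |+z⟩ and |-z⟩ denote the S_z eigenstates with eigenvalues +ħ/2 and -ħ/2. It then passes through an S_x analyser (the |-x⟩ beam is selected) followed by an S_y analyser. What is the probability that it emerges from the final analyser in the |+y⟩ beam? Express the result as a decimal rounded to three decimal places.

First analyser (S_x): P(|-x⟩) = |⟨-x|ψ⟩|² = 4/20.
After stage 1 the state is |-x⟩; P(|+y⟩) = |⟨+y|-x⟩|² = 1/2.
Joint probability = 4/20 × 1/2 = 0.100.

0.100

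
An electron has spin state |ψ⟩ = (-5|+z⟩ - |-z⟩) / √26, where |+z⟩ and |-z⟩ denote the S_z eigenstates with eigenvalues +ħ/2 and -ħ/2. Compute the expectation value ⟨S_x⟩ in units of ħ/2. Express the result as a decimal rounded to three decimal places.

⟨σ_x⟩ = 2 Re(a* b)/(|a|²+|b|²) with a = -5, b = -1.
a* b = 5, so ⟨σ_x⟩ = 10/26.
⟨S_x⟩ = (ħ/2)·⟨σ_x⟩.

0.385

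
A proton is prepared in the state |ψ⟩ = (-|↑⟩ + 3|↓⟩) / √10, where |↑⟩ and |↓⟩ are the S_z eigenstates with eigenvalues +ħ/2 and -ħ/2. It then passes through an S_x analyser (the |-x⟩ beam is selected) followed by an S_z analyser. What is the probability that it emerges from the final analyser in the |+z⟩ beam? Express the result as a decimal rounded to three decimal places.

First analyser (S_x): P(|-x⟩) = |⟨-x|ψ⟩|² = 16/20.
After stage 1 the state is |-x⟩; P(|+z⟩) = |⟨+z|-x⟩|² = 1/2.
Joint probability = 16/20 × 1/2 = 0.400.

0.400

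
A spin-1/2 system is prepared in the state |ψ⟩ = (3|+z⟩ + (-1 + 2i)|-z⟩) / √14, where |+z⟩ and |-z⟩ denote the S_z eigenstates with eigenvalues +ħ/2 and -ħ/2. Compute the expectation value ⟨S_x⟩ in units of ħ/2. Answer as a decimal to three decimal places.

-0.429

⟨σ_x⟩ = 2 Re(a* b)/(|a|²+|b|²) with a = 3, b = (-1 + 2i).
a* b = (-3 + 6i), so ⟨σ_x⟩ = -6/14.
⟨S_x⟩ = (ħ/2)·⟨σ_x⟩.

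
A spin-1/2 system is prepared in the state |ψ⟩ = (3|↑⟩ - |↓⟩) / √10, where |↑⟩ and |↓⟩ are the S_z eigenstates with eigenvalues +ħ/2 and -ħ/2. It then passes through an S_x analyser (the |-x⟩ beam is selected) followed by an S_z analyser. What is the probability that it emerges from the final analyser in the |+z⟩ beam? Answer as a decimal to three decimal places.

First analyser (S_x): P(|-x⟩) = |⟨-x|ψ⟩|² = 16/20.
After stage 1 the state is |-x⟩; P(|+z⟩) = |⟨+z|-x⟩|² = 1/2.
Joint probability = 16/20 × 1/2 = 0.400.

0.400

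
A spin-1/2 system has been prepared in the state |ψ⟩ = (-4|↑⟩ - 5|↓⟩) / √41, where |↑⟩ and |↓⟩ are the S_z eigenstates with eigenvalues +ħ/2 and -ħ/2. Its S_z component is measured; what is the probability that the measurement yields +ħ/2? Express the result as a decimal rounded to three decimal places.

0.390

The +ħ/2 outcome corresponds to |↑⟩. Its amplitude in |ψ⟩ is -4/√41.
P = |-4|² / 41 = 16/41.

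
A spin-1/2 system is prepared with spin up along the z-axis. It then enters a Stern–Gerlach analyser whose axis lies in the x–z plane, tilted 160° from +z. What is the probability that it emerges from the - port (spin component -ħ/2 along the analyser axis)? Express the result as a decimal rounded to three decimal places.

For spin-½, the probability of finding spin-up along an axis at angle θ to the initial spin direction is cos²(θ/2); spin-down is sin²(θ/2).
θ = 160°, so P = sin²(80°) ≈ 0.970.

0.970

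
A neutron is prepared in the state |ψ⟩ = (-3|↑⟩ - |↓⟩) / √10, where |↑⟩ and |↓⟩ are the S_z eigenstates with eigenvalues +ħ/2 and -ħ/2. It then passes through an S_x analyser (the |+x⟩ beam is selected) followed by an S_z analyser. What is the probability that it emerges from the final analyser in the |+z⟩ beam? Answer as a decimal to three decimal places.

0.400

First analyser (S_x): P(|+x⟩) = |⟨+x|ψ⟩|² = 16/20.
After stage 1 the state is |+x⟩; P(|+z⟩) = |⟨+z|+x⟩|² = 1/2.
Joint probability = 16/20 × 1/2 = 0.400.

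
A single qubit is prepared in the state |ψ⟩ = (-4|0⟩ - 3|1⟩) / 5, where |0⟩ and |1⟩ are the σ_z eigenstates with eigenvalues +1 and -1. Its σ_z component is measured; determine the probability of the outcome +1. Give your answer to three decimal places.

0.640

The +1 outcome corresponds to |0⟩. Its amplitude in |ψ⟩ is -4/5.
P = |-4|² / 25 = 16/25.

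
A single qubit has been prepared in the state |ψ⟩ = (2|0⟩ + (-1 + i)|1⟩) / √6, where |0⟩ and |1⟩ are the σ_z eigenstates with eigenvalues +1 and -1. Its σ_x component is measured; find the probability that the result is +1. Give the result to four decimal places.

0.1667

|+x⟩ = (|0⟩ + |1⟩)/√2, so ⟨+x|ψ⟩ = (1 + i) / (√2·√6).
P = |1 + i|² / 12 = 2/12.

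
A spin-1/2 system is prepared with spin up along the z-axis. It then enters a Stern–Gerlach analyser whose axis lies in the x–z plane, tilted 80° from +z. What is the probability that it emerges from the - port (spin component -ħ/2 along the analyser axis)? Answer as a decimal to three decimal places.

For spin-½, the probability of finding spin-up along an axis at angle θ to the initial spin direction is cos²(θ/2); spin-down is sin²(θ/2).
θ = 80°, so P = sin²(40°) ≈ 0.413.

0.413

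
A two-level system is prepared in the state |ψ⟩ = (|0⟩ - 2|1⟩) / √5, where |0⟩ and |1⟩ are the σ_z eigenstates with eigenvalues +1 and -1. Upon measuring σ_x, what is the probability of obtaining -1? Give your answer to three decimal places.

|-x⟩ = (|0⟩ - |1⟩)/√2, so ⟨-x|ψ⟩ = (3) / (√2·√5).
P = |3|² / 10 = 9/10.

0.900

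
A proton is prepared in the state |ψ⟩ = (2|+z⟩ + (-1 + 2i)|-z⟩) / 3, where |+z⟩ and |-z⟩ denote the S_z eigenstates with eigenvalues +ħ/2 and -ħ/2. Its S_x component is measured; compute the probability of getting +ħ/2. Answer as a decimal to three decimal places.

0.278

|+x⟩ = (|+z⟩ + |-z⟩)/√2, so ⟨+x|ψ⟩ = (1 + 2i) / (√2·3).
P = |1 + 2i|² / 18 = 5/18.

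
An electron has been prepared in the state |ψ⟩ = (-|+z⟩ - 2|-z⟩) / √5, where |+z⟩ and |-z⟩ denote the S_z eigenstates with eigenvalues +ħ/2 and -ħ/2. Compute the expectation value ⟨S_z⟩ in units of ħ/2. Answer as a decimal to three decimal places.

-0.600

⟨σ_z⟩ = |a|² - |b|² divided by |a|²+|b|², with a, b the |+z⟩, |-z⟩ amplitudes.
= (1 - 4)/5 = -3/5.
⟨S_z⟩ = (ħ/2)·⟨σ_z⟩.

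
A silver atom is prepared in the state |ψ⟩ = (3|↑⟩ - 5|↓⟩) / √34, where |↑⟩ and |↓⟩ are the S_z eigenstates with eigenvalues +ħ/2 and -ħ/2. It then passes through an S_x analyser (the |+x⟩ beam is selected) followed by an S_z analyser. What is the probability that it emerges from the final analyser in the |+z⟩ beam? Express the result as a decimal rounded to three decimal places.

0.029

First analyser (S_x): P(|+x⟩) = |⟨+x|ψ⟩|² = 4/68.
After stage 1 the state is |+x⟩; P(|+z⟩) = |⟨+z|+x⟩|² = 1/2.
Joint probability = 4/68 × 1/2 = 0.029.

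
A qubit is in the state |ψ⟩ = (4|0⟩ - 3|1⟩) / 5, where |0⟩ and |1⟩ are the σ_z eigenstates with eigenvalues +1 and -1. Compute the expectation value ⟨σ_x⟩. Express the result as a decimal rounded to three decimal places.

⟨σ_x⟩ = 2 Re(a* b)/(|a|²+|b|²) with a = 4, b = -3.
a* b = -12, so ⟨σ_x⟩ = -24/25.

-0.960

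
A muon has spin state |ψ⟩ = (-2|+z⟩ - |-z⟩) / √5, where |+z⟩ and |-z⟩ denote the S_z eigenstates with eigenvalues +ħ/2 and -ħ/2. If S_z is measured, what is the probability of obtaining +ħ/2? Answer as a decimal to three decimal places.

0.800

The +ħ/2 outcome corresponds to |+z⟩. Its amplitude in |ψ⟩ is -2/√5.
P = |-2|² / 5 = 4/5.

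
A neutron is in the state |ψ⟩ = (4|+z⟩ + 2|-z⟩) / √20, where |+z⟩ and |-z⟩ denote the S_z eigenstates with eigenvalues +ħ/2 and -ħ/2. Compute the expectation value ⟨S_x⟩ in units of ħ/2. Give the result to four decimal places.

0.8000

⟨σ_x⟩ = 2 Re(a* b)/(|a|²+|b|²) with a = 4, b = 2.
a* b = 8, so ⟨σ_x⟩ = 16/20.
⟨S_x⟩ = (ħ/2)·⟨σ_x⟩.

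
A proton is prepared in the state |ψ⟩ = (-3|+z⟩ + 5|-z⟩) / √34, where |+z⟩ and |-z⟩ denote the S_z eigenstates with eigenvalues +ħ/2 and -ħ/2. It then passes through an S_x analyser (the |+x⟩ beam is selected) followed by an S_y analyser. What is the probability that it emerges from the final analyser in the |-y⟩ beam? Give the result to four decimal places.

First analyser (S_x): P(|+x⟩) = |⟨+x|ψ⟩|² = 4/68.
After stage 1 the state is |+x⟩; P(|-y⟩) = |⟨-y|+x⟩|² = 1/2.
Joint probability = 4/68 × 1/2 = 0.0294.

0.0294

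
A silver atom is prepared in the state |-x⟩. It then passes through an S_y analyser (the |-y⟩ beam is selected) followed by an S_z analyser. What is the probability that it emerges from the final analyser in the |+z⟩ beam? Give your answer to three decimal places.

First analyser (S_y): from |-x⟩, P(|-y⟩) = 1/2.
After stage 1 the state is |-y⟩; P(|+z⟩) = |⟨+z|-y⟩|² = 1/2.
Joint probability = 1/2 × 1/2 = 0.250.

0.250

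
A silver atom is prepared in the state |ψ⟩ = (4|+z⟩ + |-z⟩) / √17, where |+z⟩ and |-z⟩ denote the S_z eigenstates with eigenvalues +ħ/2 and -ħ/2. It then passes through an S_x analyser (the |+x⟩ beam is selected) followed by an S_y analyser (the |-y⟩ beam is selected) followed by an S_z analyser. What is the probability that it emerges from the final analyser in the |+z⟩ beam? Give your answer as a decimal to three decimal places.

0.184

First analyser (S_x): P(|+x⟩) = |⟨+x|ψ⟩|² = 25/34.
After stage 1 the state is |+x⟩; P(|-y⟩) = |⟨-y|+x⟩|² = 1/2.
After stage 2 the state is |-y⟩; P(|+z⟩) = |⟨+z|-y⟩|² = 1/2.
Joint probability = 25/34 × 1/2 × 1/2 = 0.184.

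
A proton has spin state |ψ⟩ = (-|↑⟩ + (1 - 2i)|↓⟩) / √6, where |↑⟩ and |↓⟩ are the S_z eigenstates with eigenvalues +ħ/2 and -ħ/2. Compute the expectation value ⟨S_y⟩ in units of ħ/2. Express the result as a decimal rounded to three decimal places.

0.667

⟨σ_y⟩ = 2 Im(a* b)/(|a|²+|b|²) with a = -1, b = (1 - 2i).
a* b = (-1 + 2i), so ⟨σ_y⟩ = 4/6.
⟨S_y⟩ = (ħ/2)·⟨σ_y⟩.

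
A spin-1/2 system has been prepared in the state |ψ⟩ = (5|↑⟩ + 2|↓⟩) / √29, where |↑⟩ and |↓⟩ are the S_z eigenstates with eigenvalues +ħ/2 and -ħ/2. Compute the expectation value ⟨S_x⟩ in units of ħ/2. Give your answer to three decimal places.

0.690

⟨σ_x⟩ = 2 Re(a* b)/(|a|²+|b|²) with a = 5, b = 2.
a* b = 10, so ⟨σ_x⟩ = 20/29.
⟨S_x⟩ = (ħ/2)·⟨σ_x⟩.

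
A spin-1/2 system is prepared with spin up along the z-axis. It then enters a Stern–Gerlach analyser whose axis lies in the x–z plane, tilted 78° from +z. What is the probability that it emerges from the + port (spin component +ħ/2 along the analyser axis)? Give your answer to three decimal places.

0.604

For spin-½, the probability of finding spin-up along an axis at angle θ to the initial spin direction is cos²(θ/2); spin-down is sin²(θ/2).
θ = 78°, so P = cos²(39°) ≈ 0.604.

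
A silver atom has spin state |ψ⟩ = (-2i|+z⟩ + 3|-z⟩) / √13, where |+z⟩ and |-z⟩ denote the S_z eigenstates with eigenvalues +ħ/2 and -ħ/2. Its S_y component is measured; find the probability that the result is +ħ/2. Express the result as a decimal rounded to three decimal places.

|+y⟩ = (|+z⟩ + i|-z⟩)/√2, so ⟨+y|ψ⟩ = (-5i) / (√2·√13).
P = |-5i|² / 26 = 25/26.

0.962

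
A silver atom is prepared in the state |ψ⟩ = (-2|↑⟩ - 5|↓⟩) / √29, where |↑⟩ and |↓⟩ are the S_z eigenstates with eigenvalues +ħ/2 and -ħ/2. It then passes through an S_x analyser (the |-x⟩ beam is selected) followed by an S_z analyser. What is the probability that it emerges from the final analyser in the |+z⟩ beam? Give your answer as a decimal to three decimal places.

First analyser (S_x): P(|-x⟩) = |⟨-x|ψ⟩|² = 9/58.
After stage 1 the state is |-x⟩; P(|+z⟩) = |⟨+z|-x⟩|² = 1/2.
Joint probability = 9/58 × 1/2 = 0.078.

0.078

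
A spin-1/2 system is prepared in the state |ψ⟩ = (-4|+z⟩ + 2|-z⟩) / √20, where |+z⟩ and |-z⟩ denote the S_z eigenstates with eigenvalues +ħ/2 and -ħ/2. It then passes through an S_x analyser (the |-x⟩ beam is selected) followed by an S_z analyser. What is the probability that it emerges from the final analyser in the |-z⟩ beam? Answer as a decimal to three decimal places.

First analyser (S_x): P(|-x⟩) = |⟨-x|ψ⟩|² = 36/40.
After stage 1 the state is |-x⟩; P(|-z⟩) = |⟨-z|-x⟩|² = 1/2.
Joint probability = 36/40 × 1/2 = 0.450.

0.450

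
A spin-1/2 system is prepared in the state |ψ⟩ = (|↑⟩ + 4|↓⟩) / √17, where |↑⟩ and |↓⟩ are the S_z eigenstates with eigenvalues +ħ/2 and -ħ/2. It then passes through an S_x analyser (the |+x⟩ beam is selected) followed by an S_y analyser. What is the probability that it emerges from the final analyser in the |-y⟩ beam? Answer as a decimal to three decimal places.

0.368

First analyser (S_x): P(|+x⟩) = |⟨+x|ψ⟩|² = 25/34.
After stage 1 the state is |+x⟩; P(|-y⟩) = |⟨-y|+x⟩|² = 1/2.
Joint probability = 25/34 × 1/2 = 0.368.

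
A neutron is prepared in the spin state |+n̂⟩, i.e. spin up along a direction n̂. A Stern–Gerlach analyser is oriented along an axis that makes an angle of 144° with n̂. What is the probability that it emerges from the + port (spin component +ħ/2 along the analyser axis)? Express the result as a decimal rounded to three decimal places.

For spin-½, the probability of finding spin-up along an axis at angle θ to the initial spin direction is cos²(θ/2); spin-down is sin²(θ/2).
θ = 144°, so P = cos²(72°) ≈ 0.095.

0.095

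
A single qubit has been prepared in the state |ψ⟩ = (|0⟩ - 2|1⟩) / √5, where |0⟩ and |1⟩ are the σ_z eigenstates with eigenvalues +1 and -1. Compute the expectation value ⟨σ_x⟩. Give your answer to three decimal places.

⟨σ_x⟩ = 2 Re(a* b)/(|a|²+|b|²) with a = 1, b = -2.
a* b = -2, so ⟨σ_x⟩ = -4/5.

-0.800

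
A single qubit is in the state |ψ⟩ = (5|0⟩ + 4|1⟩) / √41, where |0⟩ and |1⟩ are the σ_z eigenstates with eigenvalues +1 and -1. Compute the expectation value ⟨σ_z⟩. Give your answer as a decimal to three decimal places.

0.220

⟨σ_z⟩ = |a|² - |b|² divided by |a|²+|b|², with a, b the |0⟩, |1⟩ amplitudes.
= (25 - 16)/41 = 9/41.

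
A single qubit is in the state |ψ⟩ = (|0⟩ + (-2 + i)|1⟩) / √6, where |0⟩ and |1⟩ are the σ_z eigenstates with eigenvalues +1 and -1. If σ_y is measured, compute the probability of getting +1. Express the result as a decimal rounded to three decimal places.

0.667

|+y⟩ = (|0⟩ + i|1⟩)/√2, so ⟨+y|ψ⟩ = (2 + 2i) / (√2·√6).
P = |2 + 2i|² / 12 = 8/12.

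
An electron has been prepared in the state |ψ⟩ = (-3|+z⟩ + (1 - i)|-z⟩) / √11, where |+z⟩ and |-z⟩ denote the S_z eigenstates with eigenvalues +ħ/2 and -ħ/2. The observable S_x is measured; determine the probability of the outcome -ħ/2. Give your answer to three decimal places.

0.773

|-x⟩ = (|+z⟩ - |-z⟩)/√2, so ⟨-x|ψ⟩ = (-4 + i) / (√2·√11).
P = |-4 + i|² / 22 = 17/22.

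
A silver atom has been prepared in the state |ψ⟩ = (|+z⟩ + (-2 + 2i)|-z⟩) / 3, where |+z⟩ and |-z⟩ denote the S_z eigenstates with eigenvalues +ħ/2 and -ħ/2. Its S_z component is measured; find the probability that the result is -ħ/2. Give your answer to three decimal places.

The -ħ/2 outcome corresponds to |-z⟩. Its amplitude in |ψ⟩ is (-2 + 2i)/3.
P = |-2 + 2i|² / 9 = 8/9.

0.889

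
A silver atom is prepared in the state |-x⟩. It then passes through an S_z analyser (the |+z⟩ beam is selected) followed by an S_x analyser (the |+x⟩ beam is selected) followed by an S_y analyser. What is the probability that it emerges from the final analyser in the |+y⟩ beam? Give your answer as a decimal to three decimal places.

First analyser (S_z): from |-x⟩, P(|+z⟩) = 1/2.
After stage 1 the state is |+z⟩; P(|+x⟩) = |⟨+x|+z⟩|² = 1/2.
After stage 2 the state is |+x⟩; P(|+y⟩) = |⟨+y|+x⟩|² = 1/2.
Joint probability = 1/2 × 1/2 × 1/2 = 0.125.

0.125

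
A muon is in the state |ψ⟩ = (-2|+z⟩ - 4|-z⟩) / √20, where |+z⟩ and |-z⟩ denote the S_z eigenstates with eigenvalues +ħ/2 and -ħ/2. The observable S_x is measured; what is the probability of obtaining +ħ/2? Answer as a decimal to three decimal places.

0.900

|+x⟩ = (|+z⟩ + |-z⟩)/√2, so ⟨+x|ψ⟩ = (-6) / (√2·√20).
P = |-6|² / 40 = 36/40.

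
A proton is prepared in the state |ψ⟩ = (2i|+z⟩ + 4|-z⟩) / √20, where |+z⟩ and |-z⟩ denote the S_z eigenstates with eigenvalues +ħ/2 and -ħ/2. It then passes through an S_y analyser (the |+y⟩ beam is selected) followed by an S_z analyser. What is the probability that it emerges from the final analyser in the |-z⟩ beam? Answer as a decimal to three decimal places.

0.050

First analyser (S_y): P(|+y⟩) = |⟨+y|ψ⟩|² = 4/40.
After stage 1 the state is |+y⟩; P(|-z⟩) = |⟨-z|+y⟩|² = 1/2.
Joint probability = 4/40 × 1/2 = 0.050.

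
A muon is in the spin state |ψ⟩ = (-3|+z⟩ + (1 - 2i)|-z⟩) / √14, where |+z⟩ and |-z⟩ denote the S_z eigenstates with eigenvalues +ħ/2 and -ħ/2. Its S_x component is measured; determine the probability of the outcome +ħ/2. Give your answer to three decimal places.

|+x⟩ = (|+z⟩ + |-z⟩)/√2, so ⟨+x|ψ⟩ = (-2 - 2i) / (√2·√14).
P = |-2 - 2i|² / 28 = 8/28.

0.286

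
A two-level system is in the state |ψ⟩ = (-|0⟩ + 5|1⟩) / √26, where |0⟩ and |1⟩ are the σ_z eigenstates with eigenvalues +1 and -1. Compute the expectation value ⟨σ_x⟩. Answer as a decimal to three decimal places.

-0.385

⟨σ_x⟩ = 2 Re(a* b)/(|a|²+|b|²) with a = -1, b = 5.
a* b = -5, so ⟨σ_x⟩ = -10/26.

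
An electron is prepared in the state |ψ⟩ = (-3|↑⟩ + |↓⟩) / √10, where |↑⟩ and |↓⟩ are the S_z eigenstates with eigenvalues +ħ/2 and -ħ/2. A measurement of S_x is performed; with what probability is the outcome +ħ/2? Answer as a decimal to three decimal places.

|+x⟩ = (|↑⟩ + |↓⟩)/√2, so ⟨+x|ψ⟩ = (-2) / (√2·√10).
P = |-2|² / 20 = 4/20.

0.200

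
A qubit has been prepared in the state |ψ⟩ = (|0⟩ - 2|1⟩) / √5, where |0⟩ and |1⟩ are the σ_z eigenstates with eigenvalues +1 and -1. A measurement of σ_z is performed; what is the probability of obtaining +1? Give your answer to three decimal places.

0.200

The +1 outcome corresponds to |0⟩. Its amplitude in |ψ⟩ is 1/√5.
P = |1|² / 5 = 1/5.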